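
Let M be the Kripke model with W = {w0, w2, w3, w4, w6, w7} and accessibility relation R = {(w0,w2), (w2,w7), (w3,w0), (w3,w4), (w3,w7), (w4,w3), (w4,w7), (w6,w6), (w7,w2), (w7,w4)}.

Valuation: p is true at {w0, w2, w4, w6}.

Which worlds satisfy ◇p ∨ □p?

w0: ◇p is T, □p is T. ✓
w2: ◇p is F, □p is F. ✗
w3: ◇p is T, □p is F. ✓
w4: ◇p is F, □p is F. ✗
w6: ◇p is T, □p is T. ✓
w7: ◇p is T, □p is T. ✓

{w0, w3, w6, w7}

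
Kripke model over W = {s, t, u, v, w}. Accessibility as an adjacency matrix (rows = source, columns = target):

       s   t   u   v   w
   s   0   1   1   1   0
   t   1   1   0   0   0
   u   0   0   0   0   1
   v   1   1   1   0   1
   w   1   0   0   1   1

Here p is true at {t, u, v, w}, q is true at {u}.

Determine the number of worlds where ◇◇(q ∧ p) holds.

s: successors {t, u, v}; ◇(q ∧ p) there: t:F, u:F, v:T. ✓
t: successors {s, t}; ◇(q ∧ p) there: s:T, t:F. ✓
u: successors {w}; ◇(q ∧ p) there: w:F. ✗
v: successors {s, t, u, w}; ◇(q ∧ p) there: s:T, t:F, u:F, w:F. ✓
w: successors {s, v, w}; ◇(q ∧ p) there: s:T, v:T, w:F. ✓
Satisfying worlds: {s, t, v, w}.

4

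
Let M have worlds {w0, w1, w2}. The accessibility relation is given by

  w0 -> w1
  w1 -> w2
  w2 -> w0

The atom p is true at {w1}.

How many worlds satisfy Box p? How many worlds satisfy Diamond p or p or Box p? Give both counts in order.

For Box p:
w0: successors {w1}; p there: w1:T. ✓
w1: successors {w2}; p there: w2:F. ✗
w2: successors {w0}; p there: w0:F. ✗
— 1 world.
For Diamond p or p or Box p:
w0: Diamond p is T, p or Box p is T. ✓
w1: Diamond p is F, p or Box p is T. ✓
w2: Diamond p is F, p or Box p is F. ✗
— 2 worlds.

1 and 2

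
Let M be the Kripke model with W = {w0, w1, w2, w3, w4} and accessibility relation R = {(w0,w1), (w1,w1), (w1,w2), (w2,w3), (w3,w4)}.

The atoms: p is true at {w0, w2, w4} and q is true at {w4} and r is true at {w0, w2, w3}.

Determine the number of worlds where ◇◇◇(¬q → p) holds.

2

w0: successors {w1}; ◇◇(¬q → p) there: w1:T. ✓
w1: successors {w1, w2}; ◇◇(¬q → p) there: w1:T, w2:T. ✓
w2: successors {w3}; ◇◇(¬q → p) there: w3:F. ✗
w3: successors {w4}; ◇◇(¬q → p) there: w4:F. ✗
w4: no successors, so ◇◇◇(¬q → p) fails. ✗
Satisfying worlds: {w0, w1}.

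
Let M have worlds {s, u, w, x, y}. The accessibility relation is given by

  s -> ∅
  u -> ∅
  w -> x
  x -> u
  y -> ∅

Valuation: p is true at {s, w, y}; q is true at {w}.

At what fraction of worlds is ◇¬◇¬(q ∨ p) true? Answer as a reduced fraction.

s: no successors, so ◇¬◇¬(q ∨ p) fails. ✗
u: no successors, so ◇¬◇¬(q ∨ p) fails. ✗
w: successors {x}; ¬◇¬(q ∨ p) there: x:F. ✗
x: successors {u}; ¬◇¬(q ∨ p) there: u:T. ✓
y: no successors, so ◇¬◇¬(q ∨ p) fails. ✗
That's 1 of 5 worlds, so 1/5.

1/5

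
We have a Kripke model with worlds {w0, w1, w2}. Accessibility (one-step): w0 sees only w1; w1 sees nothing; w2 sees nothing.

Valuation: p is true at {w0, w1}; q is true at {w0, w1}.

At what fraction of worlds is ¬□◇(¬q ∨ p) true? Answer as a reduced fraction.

w0: □◇(¬q ∨ p) is F. ✓
w1: □◇(¬q ∨ p) is T. ✗
w2: □◇(¬q ∨ p) is T. ✗
That's 1 of 3 worlds, so 1/3.

1/3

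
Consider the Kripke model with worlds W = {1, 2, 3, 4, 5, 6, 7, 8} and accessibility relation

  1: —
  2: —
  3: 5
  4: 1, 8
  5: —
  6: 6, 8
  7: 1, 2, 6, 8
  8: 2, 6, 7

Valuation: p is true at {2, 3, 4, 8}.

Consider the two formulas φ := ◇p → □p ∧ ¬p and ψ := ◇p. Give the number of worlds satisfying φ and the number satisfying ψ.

4 and 4

For ◇p → □p ∧ ¬p:
1: ◇p is F, □p ∧ ¬p is T. ✓
2: ◇p is F, □p ∧ ¬p is F. ✓
3: ◇p is F, □p ∧ ¬p is F. ✓
4: ◇p is T, □p ∧ ¬p is F. ✗
5: ◇p is F, □p ∧ ¬p is T. ✓
6: ◇p is T, □p ∧ ¬p is F. ✗
7: ◇p is T, □p ∧ ¬p is F. ✗
8: ◇p is T, □p ∧ ¬p is F. ✗
— 4 worlds.
For ◇p:
1: no successors, so ◇p fails. ✗
2: no successors, so ◇p fails. ✗
3: successors {5}; p there: 5:F. ✗
4: successors {1, 8}; p there: 1:F, 8:T. ✓
5: no successors, so ◇p fails. ✗
6: successors {6, 8}; p there: 6:F, 8:T. ✓
7: successors {1, 2, 6, 8}; p there: 1:F, 2:T, 6:F, 8:T. ✓
8: successors {2, 6, 7}; p there: 2:T, 6:F, 7:F. ✓
— 4 worlds.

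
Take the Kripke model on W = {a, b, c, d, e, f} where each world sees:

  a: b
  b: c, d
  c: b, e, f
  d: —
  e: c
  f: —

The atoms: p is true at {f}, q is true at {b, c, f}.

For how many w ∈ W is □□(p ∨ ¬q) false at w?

a: successors {b}; □(p ∨ ¬q) there: b:F. ✗
b: successors {c, d}; □(p ∨ ¬q) there: c:F, d:T. ✗
c: successors {b, e, f}; □(p ∨ ¬q) there: b:F, e:F, f:T. ✗
d: no successors, so □□(p ∨ ¬q) holds vacuously. ✓
e: successors {c}; □(p ∨ ¬q) there: c:F. ✗
f: no successors, so □□(p ∨ ¬q) holds vacuously. ✓
Satisfying worlds: {d, f}.
So □□(p ∨ ¬q) fails at the other 4 worlds.

4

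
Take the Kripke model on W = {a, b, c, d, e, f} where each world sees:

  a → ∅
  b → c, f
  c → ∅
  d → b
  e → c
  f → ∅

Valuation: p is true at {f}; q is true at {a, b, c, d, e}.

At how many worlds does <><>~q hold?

1

a: no successors, so <><>~q fails. ✗
b: successors {c, f}; <>~q there: c:F, f:F. ✗
c: no successors, so <><>~q fails. ✗
d: successors {b}; <>~q there: b:T. ✓
e: successors {c}; <>~q there: c:F. ✗
f: no successors, so <><>~q fails. ✗
Satisfying worlds: {d}.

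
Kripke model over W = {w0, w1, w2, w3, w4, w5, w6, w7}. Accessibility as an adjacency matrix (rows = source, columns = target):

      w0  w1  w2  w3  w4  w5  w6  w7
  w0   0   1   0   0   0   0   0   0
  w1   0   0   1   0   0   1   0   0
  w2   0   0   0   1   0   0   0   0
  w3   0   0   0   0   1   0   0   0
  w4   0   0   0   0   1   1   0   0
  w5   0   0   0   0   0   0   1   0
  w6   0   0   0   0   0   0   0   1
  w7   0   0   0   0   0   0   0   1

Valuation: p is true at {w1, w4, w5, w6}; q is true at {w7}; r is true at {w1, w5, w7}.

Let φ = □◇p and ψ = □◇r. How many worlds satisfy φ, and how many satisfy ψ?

4 and 5

For □◇p:
w0: successors {w1}; ◇p there: w1:T. ✓
w1: successors {w2, w5}; ◇p there: w2:F, w5:T. ✗
w2: successors {w3}; ◇p there: w3:T. ✓
w3: successors {w4}; ◇p there: w4:T. ✓
w4: successors {w4, w5}; ◇p there: w4:T, w5:T. ✓
w5: successors {w6}; ◇p there: w6:F. ✗
w6: successors {w7}; ◇p there: w7:F. ✗
w7: successors {w7}; ◇p there: w7:F. ✗
— 4 worlds.
For □◇r:
w0: successors {w1}; ◇r there: w1:T. ✓
w1: successors {w2, w5}; ◇r there: w2:F, w5:F. ✗
w2: successors {w3}; ◇r there: w3:F. ✗
w3: successors {w4}; ◇r there: w4:T. ✓
w4: successors {w4, w5}; ◇r there: w4:T, w5:F. ✗
w5: successors {w6}; ◇r there: w6:T. ✓
w6: successors {w7}; ◇r there: w7:T. ✓
w7: successors {w7}; ◇r there: w7:T. ✓
— 5 worlds.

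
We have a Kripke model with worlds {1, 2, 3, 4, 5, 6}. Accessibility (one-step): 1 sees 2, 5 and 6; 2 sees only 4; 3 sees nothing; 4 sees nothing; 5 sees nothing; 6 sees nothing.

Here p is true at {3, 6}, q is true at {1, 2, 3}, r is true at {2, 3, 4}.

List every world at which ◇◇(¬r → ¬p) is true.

1: successors {2, 5, 6}; ◇(¬r → ¬p) there: 2:T, 5:F, 6:F. ✓
2: successors {4}; ◇(¬r → ¬p) there: 4:F. ✗
3: no successors, so ◇◇(¬r → ¬p) fails. ✗
4: no successors, so ◇◇(¬r → ¬p) fails. ✗
5: no successors, so ◇◇(¬r → ¬p) fails. ✗
6: no successors, so ◇◇(¬r → ¬p) fails. ✗

{1}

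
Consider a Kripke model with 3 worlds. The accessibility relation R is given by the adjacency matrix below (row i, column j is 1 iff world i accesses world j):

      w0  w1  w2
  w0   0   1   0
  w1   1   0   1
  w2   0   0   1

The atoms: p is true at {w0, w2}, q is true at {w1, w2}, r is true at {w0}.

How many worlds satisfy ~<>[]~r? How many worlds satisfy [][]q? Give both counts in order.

1 and 2

For ~<>[]~r:
w0: <>[]~r is F. ✓
w1: <>[]~r is T. ✗
w2: <>[]~r is T. ✗
— 1 world.
For [][]q:
w0: successors {w1}; []q there: w1:F. ✗
w1: successors {w0, w2}; []q there: w0:T, w2:T. ✓
w2: successors {w2}; []q there: w2:T. ✓
— 2 worlds.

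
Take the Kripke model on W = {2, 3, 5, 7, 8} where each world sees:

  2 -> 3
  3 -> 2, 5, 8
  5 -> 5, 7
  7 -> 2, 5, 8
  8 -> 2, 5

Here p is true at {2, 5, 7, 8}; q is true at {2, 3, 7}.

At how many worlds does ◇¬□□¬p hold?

2: successors {3}; ¬□□¬p there: 3:T. ✓
3: successors {2, 5, 8}; ¬□□¬p there: 2:T, 5:T, 8:T. ✓
5: successors {5, 7}; ¬□□¬p there: 5:T, 7:T. ✓
7: successors {2, 5, 8}; ¬□□¬p there: 2:T, 5:T, 8:T. ✓
8: successors {2, 5}; ¬□□¬p there: 2:T, 5:T. ✓
Satisfying worlds: {2, 3, 5, 7, 8}.

5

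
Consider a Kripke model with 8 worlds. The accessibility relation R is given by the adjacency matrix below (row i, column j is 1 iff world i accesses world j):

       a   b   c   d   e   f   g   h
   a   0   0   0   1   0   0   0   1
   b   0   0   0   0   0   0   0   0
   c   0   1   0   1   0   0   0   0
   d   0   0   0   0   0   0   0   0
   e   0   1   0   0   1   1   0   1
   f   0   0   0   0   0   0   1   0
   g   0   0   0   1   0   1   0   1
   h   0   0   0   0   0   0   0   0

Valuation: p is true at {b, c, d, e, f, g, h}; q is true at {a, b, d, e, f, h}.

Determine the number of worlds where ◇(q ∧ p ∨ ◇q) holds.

5

a: successors {d, h}; q ∧ p ∨ ◇q there: d:T, h:T. ✓
b: no successors, so ◇(q ∧ p ∨ ◇q) fails. ✗
c: successors {b, d}; q ∧ p ∨ ◇q there: b:T, d:T. ✓
d: no successors, so ◇(q ∧ p ∨ ◇q) fails. ✗
e: successors {b, e, f, h}; q ∧ p ∨ ◇q there: b:T, e:T, f:T, h:T. ✓
f: successors {g}; q ∧ p ∨ ◇q there: g:T. ✓
g: successors {d, f, h}; q ∧ p ∨ ◇q there: d:T, f:T, h:T. ✓
h: no successors, so ◇(q ∧ p ∨ ◇q) fails. ✗
Satisfying worlds: {a, c, e, f, g}.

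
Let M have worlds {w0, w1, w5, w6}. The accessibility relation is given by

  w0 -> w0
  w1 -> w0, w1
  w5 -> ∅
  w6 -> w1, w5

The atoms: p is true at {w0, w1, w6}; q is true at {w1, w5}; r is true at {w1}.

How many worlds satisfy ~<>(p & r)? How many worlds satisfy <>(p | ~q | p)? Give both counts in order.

For ~<>(p & r):
w0: <>(p & r) is F. ✓
w1: <>(p & r) is T. ✗
w5: <>(p & r) is F. ✓
w6: <>(p & r) is T. ✗
— 2 worlds.
For <>(p | ~q | p):
w0: successors {w0}; p | ~q | p there: w0:T. ✓
w1: successors {w0, w1}; p | ~q | p there: w0:T, w1:T. ✓
w5: no successors, so <>(p | ~q | p) fails. ✗
w6: successors {w1, w5}; p | ~q | p there: w1:T, w5:F. ✓
— 3 worlds.

2 and 3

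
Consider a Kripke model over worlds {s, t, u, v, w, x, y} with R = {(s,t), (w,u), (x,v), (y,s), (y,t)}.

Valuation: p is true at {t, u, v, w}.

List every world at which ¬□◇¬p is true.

s: □◇¬p is F. ✓
t: □◇¬p is T. ✗
u: □◇¬p is T. ✗
v: □◇¬p is T. ✗
w: □◇¬p is F. ✓
x: □◇¬p is F. ✓
y: □◇¬p is F. ✓

{s, w, x, y}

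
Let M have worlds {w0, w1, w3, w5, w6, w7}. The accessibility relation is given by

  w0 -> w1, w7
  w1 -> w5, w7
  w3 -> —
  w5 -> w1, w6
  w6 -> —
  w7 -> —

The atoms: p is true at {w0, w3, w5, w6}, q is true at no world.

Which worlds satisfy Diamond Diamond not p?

{w0, w1, w5}

w0: successors {w1, w7}; Diamond not p there: w1:T, w7:F. ✓
w1: successors {w5, w7}; Diamond not p there: w5:T, w7:F. ✓
w3: no successors, so Diamond Diamond not p fails. ✗
w5: successors {w1, w6}; Diamond not p there: w1:T, w6:F. ✓
w6: no successors, so Diamond Diamond not p fails. ✗
w7: no successors, so Diamond Diamond not p fails. ✗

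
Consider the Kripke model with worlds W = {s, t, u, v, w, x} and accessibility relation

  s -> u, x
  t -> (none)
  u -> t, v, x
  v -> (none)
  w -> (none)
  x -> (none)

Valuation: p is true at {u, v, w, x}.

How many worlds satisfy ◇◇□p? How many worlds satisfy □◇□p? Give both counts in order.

For ◇◇□p:
s: successors {u, x}; ◇□p there: u:T, x:F. ✓
t: no successors, so ◇◇□p fails. ✗
u: successors {t, v, x}; ◇□p there: t:F, v:F, x:F. ✗
v: no successors, so ◇◇□p fails. ✗
w: no successors, so ◇◇□p fails. ✗
x: no successors, so ◇◇□p fails. ✗
— 1 world.
For □◇□p:
s: successors {u, x}; ◇□p there: u:T, x:F. ✗
t: no successors, so □◇□p holds vacuously. ✓
u: successors {t, v, x}; ◇□p there: t:F, v:F, x:F. ✗
v: no successors, so □◇□p holds vacuously. ✓
w: no successors, so □◇□p holds vacuously. ✓
x: no successors, so □◇□p holds vacuously. ✓
— 4 worlds.

1 and 4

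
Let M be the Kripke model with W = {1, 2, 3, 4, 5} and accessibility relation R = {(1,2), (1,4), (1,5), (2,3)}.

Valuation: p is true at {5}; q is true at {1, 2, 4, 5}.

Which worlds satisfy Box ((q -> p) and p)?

1: successors {2, 4, 5}; (q -> p) and p there: 2:F, 4:F, 5:T. ✗
2: successors {3}; (q -> p) and p there: 3:F. ✗
3: no successors, so Box ((q -> p) and p) holds vacuously. ✓
4: no successors, so Box ((q -> p) and p) holds vacuously. ✓
5: no successors, so Box ((q -> p) and p) holds vacuously. ✓

{3, 4, 5}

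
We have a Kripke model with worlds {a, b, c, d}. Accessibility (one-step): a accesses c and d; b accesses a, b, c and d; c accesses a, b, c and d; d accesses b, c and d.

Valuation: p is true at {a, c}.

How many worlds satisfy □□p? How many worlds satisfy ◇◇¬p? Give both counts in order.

0 and 4

For □□p:
a: successors {c, d}; □p there: c:F, d:F. ✗
b: successors {a, b, c, d}; □p there: a:F, b:F, c:F, d:F. ✗
c: successors {a, b, c, d}; □p there: a:F, b:F, c:F, d:F. ✗
d: successors {b, c, d}; □p there: b:F, c:F, d:F. ✗
— 0 worlds.
For ◇◇¬p:
a: successors {c, d}; ◇¬p there: c:T, d:T. ✓
b: successors {a, b, c, d}; ◇¬p there: a:T, b:T, c:T, d:T. ✓
c: successors {a, b, c, d}; ◇¬p there: a:T, b:T, c:T, d:T. ✓
d: successors {b, c, d}; ◇¬p there: b:T, c:T, d:T. ✓
— 4 worlds.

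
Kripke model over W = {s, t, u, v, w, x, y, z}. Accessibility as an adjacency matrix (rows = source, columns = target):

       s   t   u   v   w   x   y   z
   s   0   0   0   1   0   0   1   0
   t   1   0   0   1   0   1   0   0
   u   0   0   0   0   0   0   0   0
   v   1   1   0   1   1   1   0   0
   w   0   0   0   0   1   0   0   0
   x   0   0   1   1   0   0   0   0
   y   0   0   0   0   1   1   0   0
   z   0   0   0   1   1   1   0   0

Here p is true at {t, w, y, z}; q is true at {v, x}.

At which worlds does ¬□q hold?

s: □q is F. ✓
t: □q is F. ✓
u: □q is T. ✗
v: □q is F. ✓
w: □q is F. ✓
x: □q is F. ✓
y: □q is F. ✓
z: □q is F. ✓

{s, t, v, w, x, y, z}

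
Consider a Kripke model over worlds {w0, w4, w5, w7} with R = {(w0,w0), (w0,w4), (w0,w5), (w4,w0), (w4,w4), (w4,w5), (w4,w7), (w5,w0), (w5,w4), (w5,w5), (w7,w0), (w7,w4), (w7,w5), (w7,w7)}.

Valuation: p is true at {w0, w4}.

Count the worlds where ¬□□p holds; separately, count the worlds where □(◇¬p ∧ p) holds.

4 and 0

For ¬□□p:
w0: □□p is F. ✓
w4: □□p is F. ✓
w5: □□p is F. ✓
w7: □□p is F. ✓
— 4 worlds.
For □(◇¬p ∧ p):
w0: successors {w0, w4, w5}; ◇¬p ∧ p there: w0:T, w4:T, w5:F. ✗
w4: successors {w0, w4, w5, w7}; ◇¬p ∧ p there: w0:T, w4:T, w5:F, w7:F. ✗
w5: successors {w0, w4, w5}; ◇¬p ∧ p there: w0:T, w4:T, w5:F. ✗
w7: successors {w0, w4, w5, w7}; ◇¬p ∧ p there: w0:T, w4:T, w5:F, w7:F. ✗
— 0 worlds.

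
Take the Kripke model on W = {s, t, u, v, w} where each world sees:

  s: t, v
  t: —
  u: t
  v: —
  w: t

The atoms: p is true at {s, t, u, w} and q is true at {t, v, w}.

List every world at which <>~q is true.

∅

s: successors {t, v}; ~q there: t:F, v:F. ✗
t: no successors, so <>~q fails. ✗
u: successors {t}; ~q there: t:F. ✗
v: no successors, so <>~q fails. ✗
w: successors {t}; ~q there: t:F. ✗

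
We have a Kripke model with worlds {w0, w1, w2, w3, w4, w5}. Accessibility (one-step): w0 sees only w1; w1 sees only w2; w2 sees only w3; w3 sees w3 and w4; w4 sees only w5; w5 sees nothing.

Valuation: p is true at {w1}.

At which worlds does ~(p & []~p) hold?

{w0, w2, w3, w4, w5}

w0: p & []~p is F. ✓
w1: p & []~p is T. ✗
w2: p & []~p is F. ✓
w3: p & []~p is F. ✓
w4: p & []~p is F. ✓
w5: p & []~p is F. ✓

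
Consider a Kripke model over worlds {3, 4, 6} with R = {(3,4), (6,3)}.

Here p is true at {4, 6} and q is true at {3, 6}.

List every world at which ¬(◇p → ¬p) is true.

∅

3: ◇p → ¬p is T. ✗
4: ◇p → ¬p is T. ✗
6: ◇p → ¬p is T. ✗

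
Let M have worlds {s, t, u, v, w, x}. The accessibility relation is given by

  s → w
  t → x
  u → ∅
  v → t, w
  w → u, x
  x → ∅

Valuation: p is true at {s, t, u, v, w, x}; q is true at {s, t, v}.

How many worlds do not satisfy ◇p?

s: successors {w}; p there: w:T. ✓
t: successors {x}; p there: x:T. ✓
u: no successors, so ◇p fails. ✗
v: successors {t, w}; p there: t:T, w:T. ✓
w: successors {u, x}; p there: u:T, x:T. ✓
x: no successors, so ◇p fails. ✗
Satisfying worlds: {s, t, v, w}.
So ◇p fails at the other 2 worlds.

2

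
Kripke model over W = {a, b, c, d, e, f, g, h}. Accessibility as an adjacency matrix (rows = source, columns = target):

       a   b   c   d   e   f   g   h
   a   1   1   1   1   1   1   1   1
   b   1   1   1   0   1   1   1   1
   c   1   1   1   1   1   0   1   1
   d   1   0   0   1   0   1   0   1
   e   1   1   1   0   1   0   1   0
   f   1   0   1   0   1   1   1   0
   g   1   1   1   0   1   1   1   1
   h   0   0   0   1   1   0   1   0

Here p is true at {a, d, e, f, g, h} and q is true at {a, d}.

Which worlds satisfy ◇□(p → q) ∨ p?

{a, d, e, f, g, h}

a: ◇□(p → q) is F, p is T. ✓
b: ◇□(p → q) is F, p is F. ✗
c: ◇□(p → q) is F, p is F. ✗
d: ◇□(p → q) is F, p is T. ✓
e: ◇□(p → q) is F, p is T. ✓
f: ◇□(p → q) is F, p is T. ✓
g: ◇□(p → q) is F, p is T. ✓
h: ◇□(p → q) is F, p is T. ✓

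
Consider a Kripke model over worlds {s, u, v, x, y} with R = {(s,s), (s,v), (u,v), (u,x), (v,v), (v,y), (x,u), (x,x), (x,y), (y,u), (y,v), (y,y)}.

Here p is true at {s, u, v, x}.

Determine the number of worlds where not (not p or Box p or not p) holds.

s: not p or Box p or not p is T. ✗
u: not p or Box p or not p is T. ✗
v: not p or Box p or not p is F. ✓
x: not p or Box p or not p is F. ✓
y: not p or Box p or not p is T. ✗
Satisfying worlds: {v, x}.

2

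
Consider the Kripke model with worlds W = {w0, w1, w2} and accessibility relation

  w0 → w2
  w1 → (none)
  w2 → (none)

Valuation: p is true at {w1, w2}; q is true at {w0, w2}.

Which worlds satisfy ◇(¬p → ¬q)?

{w0}

w0: successors {w2}; ¬p → ¬q there: w2:T. ✓
w1: no successors, so ◇(¬p → ¬q) fails. ✗
w2: no successors, so ◇(¬p → ¬q) fails. ✗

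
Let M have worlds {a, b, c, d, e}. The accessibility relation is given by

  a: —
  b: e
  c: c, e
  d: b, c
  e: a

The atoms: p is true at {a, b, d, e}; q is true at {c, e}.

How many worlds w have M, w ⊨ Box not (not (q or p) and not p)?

5

a: no successors, so Box not (not (q or p) and not p) holds vacuously. ✓
b: successors {e}; not (not (q or p) and not p) there: e:T. ✓
c: successors {c, e}; not (not (q or p) and not p) there: c:T, e:T. ✓
d: successors {b, c}; not (not (q or p) and not p) there: b:T, c:T. ✓
e: successors {a}; not (not (q or p) and not p) there: a:T. ✓
Satisfying worlds: {a, b, c, d, e}.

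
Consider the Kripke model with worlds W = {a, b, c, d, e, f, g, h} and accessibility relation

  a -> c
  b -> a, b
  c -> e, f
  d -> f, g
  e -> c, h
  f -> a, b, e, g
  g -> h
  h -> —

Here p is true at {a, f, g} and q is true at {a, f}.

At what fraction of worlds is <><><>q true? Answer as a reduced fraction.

a: successors {c}; <><>q there: c:T. ✓
b: successors {a, b}; <><>q there: a:T, b:T. ✓
c: successors {e, f}; <><>q there: e:T, f:T. ✓
d: successors {f, g}; <><>q there: f:T, g:F. ✓
e: successors {c, h}; <><>q there: c:T, h:F. ✓
f: successors {a, b, e, g}; <><>q there: a:T, b:T, e:T, g:F. ✓
g: successors {h}; <><>q there: h:F. ✗
h: no successors, so <><><>q fails. ✗
That's 6 of 8 worlds, so 6/8 = 3/4.

3/4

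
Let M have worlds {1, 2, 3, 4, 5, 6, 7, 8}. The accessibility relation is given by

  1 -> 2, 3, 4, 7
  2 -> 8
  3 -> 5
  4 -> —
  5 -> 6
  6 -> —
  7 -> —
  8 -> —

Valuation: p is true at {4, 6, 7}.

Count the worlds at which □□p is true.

7

1: successors {2, 3, 4, 7}; □p there: 2:F, 3:F, 4:T, 7:T. ✗
2: successors {8}; □p there: 8:T. ✓
3: successors {5}; □p there: 5:T. ✓
4: no successors, so □□p holds vacuously. ✓
5: successors {6}; □p there: 6:T. ✓
6: no successors, so □□p holds vacuously. ✓
7: no successors, so □□p holds vacuously. ✓
8: no successors, so □□p holds vacuously. ✓
Satisfying worlds: {2, 3, 4, 5, 6, 7, 8}.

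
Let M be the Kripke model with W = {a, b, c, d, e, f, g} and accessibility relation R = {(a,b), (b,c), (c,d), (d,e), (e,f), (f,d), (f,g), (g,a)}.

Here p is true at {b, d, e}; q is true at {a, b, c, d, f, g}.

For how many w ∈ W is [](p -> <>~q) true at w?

a: successors {b}; p -> <>~q there: b:F. ✗
b: successors {c}; p -> <>~q there: c:T. ✓
c: successors {d}; p -> <>~q there: d:T. ✓
d: successors {e}; p -> <>~q there: e:F. ✗
e: successors {f}; p -> <>~q there: f:T. ✓
f: successors {d, g}; p -> <>~q there: d:T, g:T. ✓
g: successors {a}; p -> <>~q there: a:T. ✓
Satisfying worlds: {b, c, e, f, g}.

5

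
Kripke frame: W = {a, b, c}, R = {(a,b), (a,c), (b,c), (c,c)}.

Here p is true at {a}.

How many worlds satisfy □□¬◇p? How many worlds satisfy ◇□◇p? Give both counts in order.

For □□¬◇p:
a: successors {b, c}; □¬◇p there: b:T, c:T. ✓
b: successors {c}; □¬◇p there: c:T. ✓
c: successors {c}; □¬◇p there: c:T. ✓
— 3 worlds.
For ◇□◇p:
a: successors {b, c}; □◇p there: b:F, c:F. ✗
b: successors {c}; □◇p there: c:F. ✗
c: successors {c}; □◇p there: c:F. ✗
— 0 worlds.

3 and 0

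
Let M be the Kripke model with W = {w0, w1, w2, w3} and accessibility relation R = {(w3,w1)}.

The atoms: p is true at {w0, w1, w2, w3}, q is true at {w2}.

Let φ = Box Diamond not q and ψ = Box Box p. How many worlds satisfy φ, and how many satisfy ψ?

3 and 4

For Box Diamond not q:
w0: no successors, so Box Diamond not q holds vacuously. ✓
w1: no successors, so Box Diamond not q holds vacuously. ✓
w2: no successors, so Box Diamond not q holds vacuously. ✓
w3: successors {w1}; Diamond not q there: w1:F. ✗
— 3 worlds.
For Box Box p:
w0: no successors, so Box Box p holds vacuously. ✓
w1: no successors, so Box Box p holds vacuously. ✓
w2: no successors, so Box Box p holds vacuously. ✓
w3: successors {w1}; Box p there: w1:T. ✓
— 4 worlds.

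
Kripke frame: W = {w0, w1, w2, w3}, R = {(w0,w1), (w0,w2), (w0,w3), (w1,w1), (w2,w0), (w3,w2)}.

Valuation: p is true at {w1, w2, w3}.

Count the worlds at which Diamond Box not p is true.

2

w0: successors {w1, w2, w3}; Box not p there: w1:F, w2:T, w3:F. ✓
w1: successors {w1}; Box not p there: w1:F. ✗
w2: successors {w0}; Box not p there: w0:F. ✗
w3: successors {w2}; Box not p there: w2:T. ✓
Satisfying worlds: {w0, w3}.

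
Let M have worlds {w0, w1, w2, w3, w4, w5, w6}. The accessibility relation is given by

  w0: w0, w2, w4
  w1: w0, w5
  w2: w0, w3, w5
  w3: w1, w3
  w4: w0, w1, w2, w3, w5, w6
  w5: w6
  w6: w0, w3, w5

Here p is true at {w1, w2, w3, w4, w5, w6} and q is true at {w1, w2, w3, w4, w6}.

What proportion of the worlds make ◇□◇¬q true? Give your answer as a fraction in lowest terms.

w0: successors {w0, w2, w4}; □◇¬q there: w0:T, w2:F, w4:F. ✓
w1: successors {w0, w5}; □◇¬q there: w0:T, w5:T. ✓
w2: successors {w0, w3, w5}; □◇¬q there: w0:T, w3:F, w5:T. ✓
w3: successors {w1, w3}; □◇¬q there: w1:F, w3:F. ✗
w4: successors {w0, w1, w2, w3, w5, w6}; □◇¬q there: w0:T, w1:F, w2:F, w3:F, w5:T, w6:F. ✓
w5: successors {w6}; □◇¬q there: w6:F. ✗
w6: successors {w0, w3, w5}; □◇¬q there: w0:T, w3:F, w5:T. ✓
That's 5 of 7 worlds, so 5/7.

5/7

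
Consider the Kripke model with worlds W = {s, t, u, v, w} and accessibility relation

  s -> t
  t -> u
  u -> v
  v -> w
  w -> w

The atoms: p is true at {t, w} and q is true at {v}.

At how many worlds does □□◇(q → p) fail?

s: successors {t}; □◇(q → p) there: t:F. ✗
t: successors {u}; □◇(q → p) there: u:T. ✓
u: successors {v}; □◇(q → p) there: v:T. ✓
v: successors {w}; □◇(q → p) there: w:T. ✓
w: successors {w}; □◇(q → p) there: w:T. ✓
Satisfying worlds: {t, u, v, w}.
So □□◇(q → p) fails at the other 1 world.

1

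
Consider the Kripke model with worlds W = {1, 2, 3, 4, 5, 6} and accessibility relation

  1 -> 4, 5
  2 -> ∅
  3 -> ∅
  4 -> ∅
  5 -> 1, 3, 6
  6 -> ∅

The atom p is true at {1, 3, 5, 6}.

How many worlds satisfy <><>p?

2

1: successors {4, 5}; <>p there: 4:F, 5:T. ✓
2: no successors, so <><>p fails. ✗
3: no successors, so <><>p fails. ✗
4: no successors, so <><>p fails. ✗
5: successors {1, 3, 6}; <>p there: 1:T, 3:F, 6:F. ✓
6: no successors, so <><>p fails. ✗
Satisfying worlds: {1, 5}.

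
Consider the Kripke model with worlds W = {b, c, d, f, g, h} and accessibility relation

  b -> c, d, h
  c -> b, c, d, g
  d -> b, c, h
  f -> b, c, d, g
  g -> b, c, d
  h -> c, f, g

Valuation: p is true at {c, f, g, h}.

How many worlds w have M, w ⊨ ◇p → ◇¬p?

b: ◇p is T, ◇¬p is T. ✓
c: ◇p is T, ◇¬p is T. ✓
d: ◇p is T, ◇¬p is T. ✓
f: ◇p is T, ◇¬p is T. ✓
g: ◇p is T, ◇¬p is T. ✓
h: ◇p is T, ◇¬p is F. ✗
Satisfying worlds: {b, c, d, f, g}.

5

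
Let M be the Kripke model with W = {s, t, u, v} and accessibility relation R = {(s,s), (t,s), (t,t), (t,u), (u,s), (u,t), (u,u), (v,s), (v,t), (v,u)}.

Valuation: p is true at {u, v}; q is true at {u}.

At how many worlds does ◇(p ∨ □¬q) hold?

s: successors {s}; p ∨ □¬q there: s:T. ✓
t: successors {s, t, u}; p ∨ □¬q there: s:T, t:F, u:T. ✓
u: successors {s, t, u}; p ∨ □¬q there: s:T, t:F, u:T. ✓
v: successors {s, t, u}; p ∨ □¬q there: s:T, t:F, u:T. ✓
Satisfying worlds: {s, t, u, v}.

4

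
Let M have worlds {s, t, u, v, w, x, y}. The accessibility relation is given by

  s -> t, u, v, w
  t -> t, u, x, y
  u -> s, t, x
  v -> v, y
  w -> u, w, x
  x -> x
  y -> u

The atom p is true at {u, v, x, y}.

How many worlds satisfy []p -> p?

s: []p is F, p is F. ✓
t: []p is F, p is F. ✓
u: []p is F, p is T. ✓
v: []p is T, p is T. ✓
w: []p is F, p is F. ✓
x: []p is T, p is T. ✓
y: []p is T, p is T. ✓
Satisfying worlds: {s, t, u, v, w, x, y}.

7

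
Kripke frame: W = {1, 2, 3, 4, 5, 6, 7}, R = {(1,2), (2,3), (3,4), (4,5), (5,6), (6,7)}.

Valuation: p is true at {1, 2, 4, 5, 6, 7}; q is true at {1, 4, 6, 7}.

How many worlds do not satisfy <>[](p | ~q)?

1

1: successors {2}; [](p | ~q) there: 2:T. ✓
2: successors {3}; [](p | ~q) there: 3:T. ✓
3: successors {4}; [](p | ~q) there: 4:T. ✓
4: successors {5}; [](p | ~q) there: 5:T. ✓
5: successors {6}; [](p | ~q) there: 6:T. ✓
6: successors {7}; [](p | ~q) there: 7:T. ✓
7: no successors, so <>[](p | ~q) fails. ✗
Satisfying worlds: {1, 2, 3, 4, 5, 6}.
So <>[](p | ~q) fails at the other 1 world.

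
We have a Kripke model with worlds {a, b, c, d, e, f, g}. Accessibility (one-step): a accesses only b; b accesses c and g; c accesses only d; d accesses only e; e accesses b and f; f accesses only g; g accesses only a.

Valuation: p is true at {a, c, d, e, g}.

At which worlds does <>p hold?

a: successors {b}; p there: b:F. ✗
b: successors {c, g}; p there: c:T, g:T. ✓
c: successors {d}; p there: d:T. ✓
d: successors {e}; p there: e:T. ✓
e: successors {b, f}; p there: b:F, f:F. ✗
f: successors {g}; p there: g:T. ✓
g: successors {a}; p there: a:T. ✓

{b, c, d, f, g}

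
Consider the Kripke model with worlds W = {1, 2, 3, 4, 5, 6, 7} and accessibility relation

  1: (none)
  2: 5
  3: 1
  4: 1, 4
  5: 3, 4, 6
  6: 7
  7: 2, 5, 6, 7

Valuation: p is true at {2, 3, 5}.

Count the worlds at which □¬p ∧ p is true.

1: □¬p is T, p is F. ✗
2: □¬p is F, p is T. ✗
3: □¬p is T, p is T. ✓
4: □¬p is T, p is F. ✗
5: □¬p is F, p is T. ✗
6: □¬p is T, p is F. ✗
7: □¬p is F, p is F. ✗
Satisfying worlds: {3}.

1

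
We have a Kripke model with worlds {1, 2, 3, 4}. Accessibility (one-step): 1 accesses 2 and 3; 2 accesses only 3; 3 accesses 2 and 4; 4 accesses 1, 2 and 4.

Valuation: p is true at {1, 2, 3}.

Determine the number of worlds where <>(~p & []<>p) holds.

2

1: successors {2, 3}; ~p & []<>p there: 2:F, 3:F. ✗
2: successors {3}; ~p & []<>p there: 3:F. ✗
3: successors {2, 4}; ~p & []<>p there: 2:F, 4:T. ✓
4: successors {1, 2, 4}; ~p & []<>p there: 1:F, 2:F, 4:T. ✓
Satisfying worlds: {3, 4}.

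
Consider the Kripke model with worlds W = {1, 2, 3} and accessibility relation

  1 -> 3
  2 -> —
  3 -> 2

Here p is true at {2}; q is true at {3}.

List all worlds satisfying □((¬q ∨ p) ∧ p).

{2, 3}

1: successors {3}; (¬q ∨ p) ∧ p there: 3:F. ✗
2: no successors, so □((¬q ∨ p) ∧ p) holds vacuously. ✓
3: successors {2}; (¬q ∨ p) ∧ p there: 2:T. ✓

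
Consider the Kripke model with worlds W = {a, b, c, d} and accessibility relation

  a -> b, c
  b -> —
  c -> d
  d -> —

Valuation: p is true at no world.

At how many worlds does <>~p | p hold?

a: <>~p is T, p is F. ✓
b: <>~p is F, p is F. ✗
c: <>~p is T, p is F. ✓
d: <>~p is F, p is F. ✗
Satisfying worlds: {a, c}.

2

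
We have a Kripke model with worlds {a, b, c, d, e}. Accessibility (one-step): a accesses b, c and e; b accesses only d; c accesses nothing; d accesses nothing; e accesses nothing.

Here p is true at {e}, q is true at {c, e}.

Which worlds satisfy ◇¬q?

{a, b}

a: successors {b, c, e}; ¬q there: b:T, c:F, e:F. ✓
b: successors {d}; ¬q there: d:T. ✓
c: no successors, so ◇¬q fails. ✗
d: no successors, so ◇¬q fails. ✗
e: no successors, so ◇¬q fails. ✗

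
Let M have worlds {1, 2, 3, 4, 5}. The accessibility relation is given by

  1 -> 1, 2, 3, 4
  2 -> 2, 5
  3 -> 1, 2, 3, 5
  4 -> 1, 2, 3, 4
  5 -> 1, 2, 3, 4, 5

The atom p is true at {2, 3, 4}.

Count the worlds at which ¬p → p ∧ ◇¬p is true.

3

1: ¬p is T, p ∧ ◇¬p is F. ✗
2: ¬p is F, p ∧ ◇¬p is T. ✓
3: ¬p is F, p ∧ ◇¬p is T. ✓
4: ¬p is F, p ∧ ◇¬p is T. ✓
5: ¬p is T, p ∧ ◇¬p is F. ✗
Satisfying worlds: {2, 3, 4}.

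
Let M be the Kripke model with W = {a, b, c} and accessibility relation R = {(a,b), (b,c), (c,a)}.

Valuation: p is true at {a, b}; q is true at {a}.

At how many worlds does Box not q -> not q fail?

1

a: Box not q is T, not q is F. ✗
b: Box not q is T, not q is T. ✓
c: Box not q is F, not q is T. ✓
Satisfying worlds: {b, c}.
So Box not q -> not q fails at the other 1 world.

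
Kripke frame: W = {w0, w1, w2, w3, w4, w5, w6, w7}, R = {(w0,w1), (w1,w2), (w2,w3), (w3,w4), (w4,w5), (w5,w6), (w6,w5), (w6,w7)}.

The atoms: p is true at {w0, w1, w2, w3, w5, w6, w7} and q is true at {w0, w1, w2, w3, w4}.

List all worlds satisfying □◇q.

{w0, w1, w2, w7}

w0: successors {w1}; ◇q there: w1:T. ✓
w1: successors {w2}; ◇q there: w2:T. ✓
w2: successors {w3}; ◇q there: w3:T. ✓
w3: successors {w4}; ◇q there: w4:F. ✗
w4: successors {w5}; ◇q there: w5:F. ✗
w5: successors {w6}; ◇q there: w6:F. ✗
w6: successors {w5, w7}; ◇q there: w5:F, w7:F. ✗
w7: no successors, so □◇q holds vacuously. ✓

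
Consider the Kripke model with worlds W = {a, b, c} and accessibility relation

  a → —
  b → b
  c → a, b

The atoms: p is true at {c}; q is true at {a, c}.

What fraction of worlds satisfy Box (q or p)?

a: no successors, so Box (q or p) holds vacuously. ✓
b: successors {b}; q or p there: b:F. ✗
c: successors {a, b}; q or p there: a:T, b:F. ✗
That's 1 of 3 worlds, so 1/3.

1/3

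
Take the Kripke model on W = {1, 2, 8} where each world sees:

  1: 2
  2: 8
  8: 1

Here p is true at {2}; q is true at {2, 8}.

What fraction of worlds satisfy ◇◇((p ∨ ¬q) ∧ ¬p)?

1/3

1: successors {2}; ◇((p ∨ ¬q) ∧ ¬p) there: 2:F. ✗
2: successors {8}; ◇((p ∨ ¬q) ∧ ¬p) there: 8:T. ✓
8: successors {1}; ◇((p ∨ ¬q) ∧ ¬p) there: 1:F. ✗
That's 1 of 3 worlds, so 1/3.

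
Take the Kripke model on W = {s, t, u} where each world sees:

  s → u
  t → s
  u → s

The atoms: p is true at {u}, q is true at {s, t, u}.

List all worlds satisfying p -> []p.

{s, t}

s: p is F, []p is T. ✓
t: p is F, []p is F. ✓
u: p is T, []p is F. ✗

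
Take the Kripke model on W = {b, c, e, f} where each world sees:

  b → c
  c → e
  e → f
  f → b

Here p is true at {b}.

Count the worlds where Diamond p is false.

b: successors {c}; p there: c:F. ✗
c: successors {e}; p there: e:F. ✗
e: successors {f}; p there: f:F. ✗
f: successors {b}; p there: b:T. ✓
Satisfying worlds: {f}.
So Diamond p fails at the other 3 worlds.

3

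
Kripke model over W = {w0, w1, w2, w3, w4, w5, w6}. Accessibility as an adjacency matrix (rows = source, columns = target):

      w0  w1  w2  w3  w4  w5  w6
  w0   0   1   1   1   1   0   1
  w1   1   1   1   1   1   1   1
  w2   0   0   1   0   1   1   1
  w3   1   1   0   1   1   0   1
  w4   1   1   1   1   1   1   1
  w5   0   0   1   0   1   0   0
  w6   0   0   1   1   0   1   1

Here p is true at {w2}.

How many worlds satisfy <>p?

w0: successors {w1, w2, w3, w4, w6}; p there: w1:F, w2:T, w3:F, w4:F, w6:F. ✓
w1: successors {w0, w1, w2, w3, w4, w5, w6}; p there: w0:F, w1:F, w2:T, w3:F, w4:F, w5:F, w6:F. ✓
w2: successors {w2, w4, w5, w6}; p there: w2:T, w4:F, w5:F, w6:F. ✓
w3: successors {w0, w1, w3, w4, w6}; p there: w0:F, w1:F, w3:F, w4:F, w6:F. ✗
w4: successors {w0, w1, w2, w3, w4, w5, w6}; p there: w0:F, w1:F, w2:T, w3:F, w4:F, w5:F, w6:F. ✓
w5: successors {w2, w4}; p there: w2:T, w4:F. ✓
w6: successors {w2, w3, w5, w6}; p there: w2:T, w3:F, w5:F, w6:F. ✓
Satisfying worlds: {w0, w1, w2, w4, w5, w6}.

6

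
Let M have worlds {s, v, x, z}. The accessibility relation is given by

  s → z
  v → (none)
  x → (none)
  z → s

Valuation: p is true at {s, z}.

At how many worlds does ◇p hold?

s: successors {z}; p there: z:T. ✓
v: no successors, so ◇p fails. ✗
x: no successors, so ◇p fails. ✗
z: successors {s}; p there: s:T. ✓
Satisfying worlds: {s, z}.

2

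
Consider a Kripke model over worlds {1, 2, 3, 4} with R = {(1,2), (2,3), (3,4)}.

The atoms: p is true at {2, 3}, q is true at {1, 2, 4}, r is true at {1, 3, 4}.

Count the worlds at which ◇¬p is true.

1: successors {2}; ¬p there: 2:F. ✗
2: successors {3}; ¬p there: 3:F. ✗
3: successors {4}; ¬p there: 4:T. ✓
4: no successors, so ◇¬p fails. ✗
Satisfying worlds: {3}.

1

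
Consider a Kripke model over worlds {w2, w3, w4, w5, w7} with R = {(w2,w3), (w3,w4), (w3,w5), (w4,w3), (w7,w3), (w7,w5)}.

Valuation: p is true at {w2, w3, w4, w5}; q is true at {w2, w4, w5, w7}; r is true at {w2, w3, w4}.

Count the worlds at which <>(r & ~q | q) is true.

4

w2: successors {w3}; r & ~q | q there: w3:T. ✓
w3: successors {w4, w5}; r & ~q | q there: w4:T, w5:T. ✓
w4: successors {w3}; r & ~q | q there: w3:T. ✓
w5: no successors, so <>(r & ~q | q) fails. ✗
w7: successors {w3, w5}; r & ~q | q there: w3:T, w5:T. ✓
Satisfying worlds: {w2, w3, w4, w7}.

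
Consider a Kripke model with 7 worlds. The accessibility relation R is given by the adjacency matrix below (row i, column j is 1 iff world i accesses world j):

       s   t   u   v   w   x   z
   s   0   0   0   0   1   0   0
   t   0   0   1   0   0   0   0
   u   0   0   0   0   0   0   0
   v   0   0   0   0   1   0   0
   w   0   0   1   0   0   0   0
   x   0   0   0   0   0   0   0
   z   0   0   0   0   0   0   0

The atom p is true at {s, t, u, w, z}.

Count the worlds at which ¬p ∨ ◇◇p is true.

3

s: ¬p is F, ◇◇p is T. ✓
t: ¬p is F, ◇◇p is F. ✗
u: ¬p is F, ◇◇p is F. ✗
v: ¬p is T, ◇◇p is T. ✓
w: ¬p is F, ◇◇p is F. ✗
x: ¬p is T, ◇◇p is F. ✓
z: ¬p is F, ◇◇p is F. ✗
Satisfying worlds: {s, v, x}.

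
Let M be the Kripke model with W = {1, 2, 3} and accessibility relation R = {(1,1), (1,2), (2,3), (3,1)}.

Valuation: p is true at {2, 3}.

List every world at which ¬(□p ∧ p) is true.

1: □p ∧ p is F. ✓
2: □p ∧ p is T. ✗
3: □p ∧ p is F. ✓

{1, 3}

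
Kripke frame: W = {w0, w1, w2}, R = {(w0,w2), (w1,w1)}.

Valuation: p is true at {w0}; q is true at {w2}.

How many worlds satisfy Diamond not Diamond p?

2

w0: successors {w2}; not Diamond p there: w2:T. ✓
w1: successors {w1}; not Diamond p there: w1:T. ✓
w2: no successors, so Diamond not Diamond p fails. ✗
Satisfying worlds: {w0, w1}.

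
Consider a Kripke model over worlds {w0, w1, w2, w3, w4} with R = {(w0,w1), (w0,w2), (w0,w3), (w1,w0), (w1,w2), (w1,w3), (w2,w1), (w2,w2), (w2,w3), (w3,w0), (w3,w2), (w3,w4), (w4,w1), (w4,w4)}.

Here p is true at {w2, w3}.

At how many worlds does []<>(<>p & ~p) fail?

w0: successors {w1, w2, w3}; <>(<>p & ~p) there: w1:T, w2:T, w3:T. ✓
w1: successors {w0, w2, w3}; <>(<>p & ~p) there: w0:T, w2:T, w3:T. ✓
w2: successors {w1, w2, w3}; <>(<>p & ~p) there: w1:T, w2:T, w3:T. ✓
w3: successors {w0, w2, w4}; <>(<>p & ~p) there: w0:T, w2:T, w4:T. ✓
w4: successors {w1, w4}; <>(<>p & ~p) there: w1:T, w4:T. ✓
Satisfying worlds: {w0, w1, w2, w3, w4}.
So []<>(<>p & ~p) fails at the other 0 worlds.

0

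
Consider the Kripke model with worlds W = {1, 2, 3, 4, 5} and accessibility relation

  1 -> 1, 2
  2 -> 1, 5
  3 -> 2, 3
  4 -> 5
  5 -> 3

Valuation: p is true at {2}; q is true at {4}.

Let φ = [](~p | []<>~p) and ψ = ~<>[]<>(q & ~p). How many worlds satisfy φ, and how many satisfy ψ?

For [](~p | []<>~p):
1: successors {1, 2}; ~p | []<>~p there: 1:T, 2:T. ✓
2: successors {1, 5}; ~p | []<>~p there: 1:T, 5:T. ✓
3: successors {2, 3}; ~p | []<>~p there: 2:T, 3:T. ✓
4: successors {5}; ~p | []<>~p there: 5:T. ✓
5: successors {3}; ~p | []<>~p there: 3:T. ✓
— 5 worlds.
For ~<>[]<>(q & ~p):
1: <>[]<>(q & ~p) is F. ✓
2: <>[]<>(q & ~p) is F. ✓
3: <>[]<>(q & ~p) is F. ✓
4: <>[]<>(q & ~p) is F. ✓
5: <>[]<>(q & ~p) is F. ✓
— 5 worlds.

5 and 5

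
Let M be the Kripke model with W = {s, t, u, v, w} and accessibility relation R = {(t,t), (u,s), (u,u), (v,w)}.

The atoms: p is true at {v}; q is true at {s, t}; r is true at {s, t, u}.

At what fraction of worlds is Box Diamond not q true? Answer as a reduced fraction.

2/5

s: no successors, so Box Diamond not q holds vacuously. ✓
t: successors {t}; Diamond not q there: t:F. ✗
u: successors {s, u}; Diamond not q there: s:F, u:T. ✗
v: successors {w}; Diamond not q there: w:F. ✗
w: no successors, so Box Diamond not q holds vacuously. ✓
That's 2 of 5 worlds, so 2/5.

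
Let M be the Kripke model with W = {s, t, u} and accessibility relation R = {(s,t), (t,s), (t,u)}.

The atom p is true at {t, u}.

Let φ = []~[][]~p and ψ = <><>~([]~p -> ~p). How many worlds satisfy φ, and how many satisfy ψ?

For []~[][]~p:
s: successors {t}; ~[][]~p there: t:T. ✓
t: successors {s, u}; ~[][]~p there: s:T, u:F. ✗
u: no successors, so []~[][]~p holds vacuously. ✓
— 2 worlds.
For <><>~([]~p -> ~p):
s: successors {t}; <>~([]~p -> ~p) there: t:T. ✓
t: successors {s, u}; <>~([]~p -> ~p) there: s:F, u:F. ✗
u: no successors, so <><>~([]~p -> ~p) fails. ✗
— 1 world.

2 and 1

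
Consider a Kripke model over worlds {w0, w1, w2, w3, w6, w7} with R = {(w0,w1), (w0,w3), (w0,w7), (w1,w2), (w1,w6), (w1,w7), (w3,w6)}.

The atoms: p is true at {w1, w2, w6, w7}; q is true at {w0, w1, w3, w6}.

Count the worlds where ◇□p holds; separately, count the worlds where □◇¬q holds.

For ◇□p:
w0: successors {w1, w3, w7}; □p there: w1:T, w3:T, w7:T. ✓
w1: successors {w2, w6, w7}; □p there: w2:T, w6:T, w7:T. ✓
w2: no successors, so ◇□p fails. ✗
w3: successors {w6}; □p there: w6:T. ✓
w6: no successors, so ◇□p fails. ✗
w7: no successors, so ◇□p fails. ✗
— 3 worlds.
For □◇¬q:
w0: successors {w1, w3, w7}; ◇¬q there: w1:T, w3:F, w7:F. ✗
w1: successors {w2, w6, w7}; ◇¬q there: w2:F, w6:F, w7:F. ✗
w2: no successors, so □◇¬q holds vacuously. ✓
w3: successors {w6}; ◇¬q there: w6:F. ✗
w6: no successors, so □◇¬q holds vacuously. ✓
w7: no successors, so □◇¬q holds vacuously. ✓
— 3 worlds.

3 and 3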